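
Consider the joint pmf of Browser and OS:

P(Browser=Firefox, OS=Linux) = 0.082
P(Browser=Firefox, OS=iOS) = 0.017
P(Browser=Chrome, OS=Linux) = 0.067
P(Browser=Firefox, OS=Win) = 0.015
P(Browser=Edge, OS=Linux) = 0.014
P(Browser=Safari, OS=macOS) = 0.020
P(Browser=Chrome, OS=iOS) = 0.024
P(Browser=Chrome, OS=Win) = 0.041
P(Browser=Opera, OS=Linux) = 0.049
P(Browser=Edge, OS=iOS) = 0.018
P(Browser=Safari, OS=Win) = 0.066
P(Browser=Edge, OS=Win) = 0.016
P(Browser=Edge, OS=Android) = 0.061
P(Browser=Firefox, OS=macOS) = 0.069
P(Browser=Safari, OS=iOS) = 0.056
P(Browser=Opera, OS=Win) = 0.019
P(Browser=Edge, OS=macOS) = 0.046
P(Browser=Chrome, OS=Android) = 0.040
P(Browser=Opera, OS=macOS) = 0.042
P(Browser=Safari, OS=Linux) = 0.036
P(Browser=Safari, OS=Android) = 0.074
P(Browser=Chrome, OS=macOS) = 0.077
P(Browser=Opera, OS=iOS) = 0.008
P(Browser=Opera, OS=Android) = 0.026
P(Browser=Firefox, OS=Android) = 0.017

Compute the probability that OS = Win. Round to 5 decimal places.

P(OS=Win) = 0.041 + 0.015 + 0.066 + 0.016 + 0.019 = 0.157.

0.15700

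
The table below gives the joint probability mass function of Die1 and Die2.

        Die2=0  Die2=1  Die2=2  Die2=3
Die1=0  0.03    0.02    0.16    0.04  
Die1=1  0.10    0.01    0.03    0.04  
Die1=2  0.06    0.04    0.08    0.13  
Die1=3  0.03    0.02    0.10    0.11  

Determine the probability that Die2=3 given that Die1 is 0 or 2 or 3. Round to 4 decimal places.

0.3415

P(Die1=0) = 0.03 + 0.02 + 0.16 + 0.04 = 0.25.
P(Die1=2) = 0.06 + 0.04 + 0.08 + 0.13 = 0.31.
P(Die1=3) = 0.03 + 0.02 + 0.10 + 0.11 = 0.26.
P(Die1 ∈ {0, 2, 3}) = 0.25 + 0.31 + 0.26 = 0.82; P(Die2=3, Die1 ∈ {0, 2, 3}) = 0.04 + 0.13 + 0.11 = 0.28.
P(Die2=3 | Die1 ∈ {0, 2, 3}) = 0.28/0.82 = 0.3415.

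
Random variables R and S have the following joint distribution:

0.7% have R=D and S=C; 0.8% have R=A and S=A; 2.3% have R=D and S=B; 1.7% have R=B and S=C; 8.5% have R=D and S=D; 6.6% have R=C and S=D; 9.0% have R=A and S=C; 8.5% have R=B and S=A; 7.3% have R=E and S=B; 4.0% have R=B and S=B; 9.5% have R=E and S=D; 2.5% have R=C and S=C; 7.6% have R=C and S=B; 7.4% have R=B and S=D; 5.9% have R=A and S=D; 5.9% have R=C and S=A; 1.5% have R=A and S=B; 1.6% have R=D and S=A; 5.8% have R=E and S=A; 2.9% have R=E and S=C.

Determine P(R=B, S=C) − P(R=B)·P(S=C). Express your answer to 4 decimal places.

-0.0193

P(R=B) = 0.085 + 0.040 + 0.017 + 0.074 = 0.216.
P(S=C) = 0.090 + 0.017 + 0.025 + 0.007 + 0.029 = 0.168.
P(R=B, S=C) − P(R=B)P(S=C) = 0.017 − 0.216×0.168 = -0.0193.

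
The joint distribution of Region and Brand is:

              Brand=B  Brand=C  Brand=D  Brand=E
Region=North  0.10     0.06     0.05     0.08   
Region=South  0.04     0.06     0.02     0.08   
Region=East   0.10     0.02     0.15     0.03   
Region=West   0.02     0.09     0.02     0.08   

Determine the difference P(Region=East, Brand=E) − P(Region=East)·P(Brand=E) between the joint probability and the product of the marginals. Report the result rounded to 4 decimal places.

-0.0510

P(Region=East) = 0.10 + 0.02 + 0.15 + 0.03 = 0.30.
P(Brand=E) = 0.08 + 0.08 + 0.03 + 0.08 = 0.27.
P(Region=East, Brand=E) − P(Region=East)P(Brand=E) = 0.03 − 0.30×0.27 = -0.0510.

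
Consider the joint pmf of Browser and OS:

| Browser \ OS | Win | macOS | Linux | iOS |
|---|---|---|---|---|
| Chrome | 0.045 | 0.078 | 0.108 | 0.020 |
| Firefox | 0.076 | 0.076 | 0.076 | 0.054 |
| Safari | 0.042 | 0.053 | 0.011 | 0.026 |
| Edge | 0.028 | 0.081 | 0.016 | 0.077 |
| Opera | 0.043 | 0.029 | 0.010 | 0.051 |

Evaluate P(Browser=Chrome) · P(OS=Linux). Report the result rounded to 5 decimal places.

P(Browser=Chrome) = 0.045 + 0.078 + 0.108 + 0.020 = 0.251.
P(OS=Linux) = 0.108 + 0.076 + 0.011 + 0.016 + 0.010 = 0.221.
Product: 0.251 × 0.221 = 0.05547.

0.05547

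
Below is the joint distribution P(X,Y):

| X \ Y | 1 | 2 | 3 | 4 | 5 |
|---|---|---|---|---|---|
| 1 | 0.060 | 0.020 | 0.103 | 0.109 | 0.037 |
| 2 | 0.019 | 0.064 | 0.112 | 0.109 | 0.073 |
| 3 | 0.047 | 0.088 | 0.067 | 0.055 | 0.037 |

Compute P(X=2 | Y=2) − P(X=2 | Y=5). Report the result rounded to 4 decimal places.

P(Y=2) = 0.020 + 0.064 + 0.088 = 0.172; P(X=2 | Y=2) = 0.064/0.172 = 0.37209.
P(Y=5) = 0.037 + 0.073 + 0.037 = 0.147; P(X=2 | Y=5) = 0.073/0.147 = 0.49660.
Difference = -0.1245.

-0.1245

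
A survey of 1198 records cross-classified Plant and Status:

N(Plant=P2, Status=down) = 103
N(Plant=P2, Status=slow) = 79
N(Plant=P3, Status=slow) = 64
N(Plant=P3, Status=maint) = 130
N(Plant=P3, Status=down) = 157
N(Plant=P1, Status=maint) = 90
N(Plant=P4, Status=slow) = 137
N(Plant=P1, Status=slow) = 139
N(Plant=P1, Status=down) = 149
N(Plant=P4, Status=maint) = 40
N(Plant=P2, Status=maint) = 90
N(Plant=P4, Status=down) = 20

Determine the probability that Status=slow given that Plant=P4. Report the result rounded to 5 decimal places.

Total with Plant=P4: 137 + 20 + 40 = 197.
P(Status=slow | Plant=P4) = 137/197 = 0.69543.

0.69543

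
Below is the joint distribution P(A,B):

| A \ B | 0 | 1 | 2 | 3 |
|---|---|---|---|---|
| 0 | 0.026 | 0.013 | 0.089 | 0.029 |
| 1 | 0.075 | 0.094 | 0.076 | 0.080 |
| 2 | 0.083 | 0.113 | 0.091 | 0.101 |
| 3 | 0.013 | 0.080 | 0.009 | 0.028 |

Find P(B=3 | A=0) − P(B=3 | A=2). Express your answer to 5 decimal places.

-0.07560

P(A=0) = 0.026 + 0.013 + 0.089 + 0.029 = 0.157; P(B=3 | A=0) = 0.029/0.157 = 0.184713.
P(A=2) = 0.083 + 0.113 + 0.091 + 0.101 = 0.388; P(B=3 | A=2) = 0.101/0.388 = 0.260309.
Difference = -0.07560.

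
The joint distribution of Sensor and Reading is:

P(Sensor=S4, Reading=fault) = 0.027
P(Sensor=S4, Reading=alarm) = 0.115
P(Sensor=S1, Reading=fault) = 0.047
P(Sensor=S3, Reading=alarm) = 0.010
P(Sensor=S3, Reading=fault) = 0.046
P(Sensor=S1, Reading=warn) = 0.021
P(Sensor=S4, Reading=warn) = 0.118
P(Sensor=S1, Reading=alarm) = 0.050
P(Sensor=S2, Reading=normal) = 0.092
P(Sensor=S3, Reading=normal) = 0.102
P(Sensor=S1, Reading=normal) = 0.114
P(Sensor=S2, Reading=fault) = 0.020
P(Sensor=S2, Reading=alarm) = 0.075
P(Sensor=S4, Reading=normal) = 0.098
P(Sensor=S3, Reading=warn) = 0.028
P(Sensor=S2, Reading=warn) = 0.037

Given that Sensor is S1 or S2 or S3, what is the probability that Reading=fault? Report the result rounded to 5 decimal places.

P(Sensor=S1) = 0.114 + 0.021 + 0.050 + 0.047 = 0.232.
P(Sensor=S2) = 0.092 + 0.037 + 0.075 + 0.020 = 0.224.
P(Sensor=S3) = 0.102 + 0.028 + 0.010 + 0.046 = 0.186.
P(Sensor ∈ {S1, S2, S3}) = 0.232 + 0.224 + 0.186 = 0.642; P(Reading=fault, Sensor ∈ {S1, S2, S3}) = 0.047 + 0.020 + 0.046 = 0.113.
P(Reading=fault | Sensor ∈ {S1, S2, S3}) = 0.113/0.642 = 0.17601.

0.17601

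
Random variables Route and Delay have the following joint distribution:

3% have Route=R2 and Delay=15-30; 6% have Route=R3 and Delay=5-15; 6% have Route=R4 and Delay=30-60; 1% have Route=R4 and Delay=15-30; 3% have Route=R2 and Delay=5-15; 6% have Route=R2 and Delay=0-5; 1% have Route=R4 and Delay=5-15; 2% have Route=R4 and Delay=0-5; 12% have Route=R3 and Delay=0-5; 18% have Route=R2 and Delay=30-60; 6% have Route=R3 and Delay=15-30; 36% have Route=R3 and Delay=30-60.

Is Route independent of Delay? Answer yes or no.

yes

Every cell satisfies P(Route,Delay) = P(Route)·P(Delay). For instance P(Route=R3) = 0.60, P(Delay=30-60) = 0.60, and 0.60×0.60 = 0.36 matches the joint entry. So Route and Delay are independent.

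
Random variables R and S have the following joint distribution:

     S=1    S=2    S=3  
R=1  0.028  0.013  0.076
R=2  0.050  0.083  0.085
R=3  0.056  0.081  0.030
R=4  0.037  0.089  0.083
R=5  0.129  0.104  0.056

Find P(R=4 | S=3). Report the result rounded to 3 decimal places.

P(S=3) = 0.076 + 0.085 + 0.030 + 0.083 + 0.056 = 0.330.
P(R=4 | S=3) = 0.083/0.330 = 0.252.

0.252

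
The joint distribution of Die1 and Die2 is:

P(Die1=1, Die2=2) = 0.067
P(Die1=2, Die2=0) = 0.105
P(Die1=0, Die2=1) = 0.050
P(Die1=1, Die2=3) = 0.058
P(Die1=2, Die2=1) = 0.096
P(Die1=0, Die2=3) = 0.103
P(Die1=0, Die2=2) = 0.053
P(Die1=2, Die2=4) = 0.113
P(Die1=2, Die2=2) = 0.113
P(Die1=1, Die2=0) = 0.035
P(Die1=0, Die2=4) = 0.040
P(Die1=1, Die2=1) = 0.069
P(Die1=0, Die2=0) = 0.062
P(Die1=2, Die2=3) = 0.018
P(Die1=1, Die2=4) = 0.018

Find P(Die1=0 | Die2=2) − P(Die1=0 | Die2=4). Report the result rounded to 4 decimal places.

-0.0065

P(Die2=2) = 0.053 + 0.067 + 0.113 = 0.233; P(Die1=0 | Die2=2) = 0.053/0.233 = 0.22747.
P(Die2=4) = 0.040 + 0.018 + 0.113 = 0.171; P(Die1=0 | Die2=4) = 0.040/0.171 = 0.23392.
Difference = -0.0065.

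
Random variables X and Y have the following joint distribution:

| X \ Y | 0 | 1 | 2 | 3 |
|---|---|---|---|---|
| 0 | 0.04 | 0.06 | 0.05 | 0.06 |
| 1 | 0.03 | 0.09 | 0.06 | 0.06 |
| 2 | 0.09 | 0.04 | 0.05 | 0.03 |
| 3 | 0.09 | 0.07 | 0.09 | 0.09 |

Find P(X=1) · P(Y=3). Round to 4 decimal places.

0.0576

P(X=1) = 0.03 + 0.09 + 0.06 + 0.06 = 0.24.
P(Y=3) = 0.06 + 0.06 + 0.03 + 0.09 = 0.24.
Product: 0.24 × 0.24 = 0.0576.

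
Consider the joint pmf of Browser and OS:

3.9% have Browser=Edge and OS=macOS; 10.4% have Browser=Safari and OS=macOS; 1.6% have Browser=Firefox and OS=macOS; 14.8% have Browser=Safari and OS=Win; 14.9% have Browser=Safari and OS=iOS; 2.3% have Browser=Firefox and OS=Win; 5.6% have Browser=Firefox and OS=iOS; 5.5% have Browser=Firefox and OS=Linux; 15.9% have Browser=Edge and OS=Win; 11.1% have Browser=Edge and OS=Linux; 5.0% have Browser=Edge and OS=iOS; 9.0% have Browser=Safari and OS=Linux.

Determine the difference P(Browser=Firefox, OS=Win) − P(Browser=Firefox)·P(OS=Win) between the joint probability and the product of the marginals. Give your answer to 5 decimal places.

-0.02650

P(Browser=Firefox) = 0.023 + 0.016 + 0.055 + 0.056 = 0.150.
P(OS=Win) = 0.023 + 0.148 + 0.159 = 0.330.
P(Browser=Firefox, OS=Win) − P(Browser=Firefox)P(OS=Win) = 0.023 − 0.150×0.330 = -0.02650.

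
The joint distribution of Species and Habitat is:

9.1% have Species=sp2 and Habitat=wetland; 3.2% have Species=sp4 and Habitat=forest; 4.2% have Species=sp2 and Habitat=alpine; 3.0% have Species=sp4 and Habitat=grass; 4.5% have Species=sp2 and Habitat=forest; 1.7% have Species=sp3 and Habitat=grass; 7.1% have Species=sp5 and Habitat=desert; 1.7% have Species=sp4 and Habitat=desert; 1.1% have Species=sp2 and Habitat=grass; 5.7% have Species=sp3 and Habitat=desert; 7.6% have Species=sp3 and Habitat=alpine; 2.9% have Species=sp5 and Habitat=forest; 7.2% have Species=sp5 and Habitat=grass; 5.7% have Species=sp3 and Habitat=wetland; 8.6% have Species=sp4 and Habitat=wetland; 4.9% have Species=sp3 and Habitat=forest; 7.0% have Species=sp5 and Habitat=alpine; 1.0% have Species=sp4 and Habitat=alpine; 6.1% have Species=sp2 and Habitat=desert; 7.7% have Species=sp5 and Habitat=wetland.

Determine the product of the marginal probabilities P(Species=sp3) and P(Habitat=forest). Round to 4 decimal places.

0.0397

P(Species=sp3) = 0.049 + 0.017 + 0.057 + 0.057 + 0.076 = 0.256.
P(Habitat=forest) = 0.045 + 0.049 + 0.032 + 0.029 = 0.155.
Product: 0.256 × 0.155 = 0.0397.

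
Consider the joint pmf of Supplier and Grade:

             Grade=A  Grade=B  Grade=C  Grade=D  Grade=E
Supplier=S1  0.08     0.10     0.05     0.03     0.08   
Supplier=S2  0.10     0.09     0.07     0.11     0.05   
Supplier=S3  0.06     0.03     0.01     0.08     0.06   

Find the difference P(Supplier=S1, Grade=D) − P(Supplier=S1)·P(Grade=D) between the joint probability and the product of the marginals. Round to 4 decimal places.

-0.0448

P(Supplier=S1) = 0.08 + 0.10 + 0.05 + 0.03 + 0.08 = 0.34.
P(Grade=D) = 0.03 + 0.11 + 0.08 = 0.22.
P(Supplier=S1, Grade=D) − P(Supplier=S1)P(Grade=D) = 0.03 − 0.34×0.22 = -0.0448.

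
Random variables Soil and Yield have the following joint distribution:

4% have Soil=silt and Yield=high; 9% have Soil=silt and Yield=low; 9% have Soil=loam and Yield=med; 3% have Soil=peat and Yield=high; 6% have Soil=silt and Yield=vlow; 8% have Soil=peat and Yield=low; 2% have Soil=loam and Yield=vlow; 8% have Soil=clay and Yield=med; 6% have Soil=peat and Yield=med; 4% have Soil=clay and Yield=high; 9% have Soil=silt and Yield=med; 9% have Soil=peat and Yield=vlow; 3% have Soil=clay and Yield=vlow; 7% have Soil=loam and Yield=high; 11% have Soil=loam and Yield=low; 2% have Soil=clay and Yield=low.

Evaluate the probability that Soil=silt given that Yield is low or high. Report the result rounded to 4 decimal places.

0.2708

P(Yield=low) = 0.11 + 0.02 + 0.09 + 0.08 = 0.30.
P(Yield=high) = 0.07 + 0.04 + 0.04 + 0.03 = 0.18.
P(Yield ∈ {low, high}) = 0.30 + 0.18 = 0.48; P(Soil=silt, Yield ∈ {low, high}) = 0.09 + 0.04 = 0.13.
P(Soil=silt | Yield ∈ {low, high}) = 0.13/0.48 = 0.2708.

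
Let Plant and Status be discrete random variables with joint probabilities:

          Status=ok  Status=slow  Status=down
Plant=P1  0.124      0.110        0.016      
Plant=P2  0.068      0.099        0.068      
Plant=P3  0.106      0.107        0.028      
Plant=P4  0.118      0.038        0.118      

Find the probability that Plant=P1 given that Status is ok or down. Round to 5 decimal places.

P(Status=ok) = 0.124 + 0.068 + 0.106 + 0.118 = 0.416.
P(Status=down) = 0.016 + 0.068 + 0.028 + 0.118 = 0.230.
P(Status ∈ {ok, down}) = 0.416 + 0.230 = 0.646; P(Plant=P1, Status ∈ {ok, down}) = 0.124 + 0.016 = 0.140.
P(Plant=P1 | Status ∈ {ok, down}) = 0.140/0.646 = 0.21672.

0.21672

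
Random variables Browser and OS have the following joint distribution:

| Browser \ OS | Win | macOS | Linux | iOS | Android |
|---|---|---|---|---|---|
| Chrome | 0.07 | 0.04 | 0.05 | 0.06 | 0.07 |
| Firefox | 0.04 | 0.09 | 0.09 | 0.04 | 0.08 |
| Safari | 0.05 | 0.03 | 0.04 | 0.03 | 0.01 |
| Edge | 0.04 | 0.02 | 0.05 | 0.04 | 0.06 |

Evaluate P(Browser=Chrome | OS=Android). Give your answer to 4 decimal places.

0.3182

P(OS=Android) = 0.07 + 0.08 + 0.01 + 0.06 = 0.22.
P(Browser=Chrome | OS=Android) = 0.07/0.22 = 0.3182.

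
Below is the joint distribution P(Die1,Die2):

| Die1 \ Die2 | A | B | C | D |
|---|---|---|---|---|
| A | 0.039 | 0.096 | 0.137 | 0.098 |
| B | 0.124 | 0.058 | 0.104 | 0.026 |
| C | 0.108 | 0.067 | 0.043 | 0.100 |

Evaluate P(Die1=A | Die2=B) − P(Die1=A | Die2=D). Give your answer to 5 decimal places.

-0.00311

P(Die2=B) = 0.096 + 0.058 + 0.067 = 0.221; P(Die1=A | Die2=B) = 0.096/0.221 = 0.434389.
P(Die2=D) = 0.098 + 0.026 + 0.100 = 0.224; P(Die1=A | Die2=D) = 0.098/0.224 = 0.437500.
Difference = -0.00311.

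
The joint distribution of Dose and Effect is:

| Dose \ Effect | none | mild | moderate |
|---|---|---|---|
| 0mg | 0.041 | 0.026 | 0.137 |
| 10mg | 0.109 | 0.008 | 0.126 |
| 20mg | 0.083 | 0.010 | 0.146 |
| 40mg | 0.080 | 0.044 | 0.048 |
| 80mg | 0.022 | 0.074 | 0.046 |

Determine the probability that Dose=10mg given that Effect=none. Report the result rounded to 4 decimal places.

0.3254

P(Effect=none) = 0.041 + 0.109 + 0.083 + 0.080 + 0.022 = 0.335.
P(Dose=10mg | Effect=none) = 0.109/0.335 = 0.3254.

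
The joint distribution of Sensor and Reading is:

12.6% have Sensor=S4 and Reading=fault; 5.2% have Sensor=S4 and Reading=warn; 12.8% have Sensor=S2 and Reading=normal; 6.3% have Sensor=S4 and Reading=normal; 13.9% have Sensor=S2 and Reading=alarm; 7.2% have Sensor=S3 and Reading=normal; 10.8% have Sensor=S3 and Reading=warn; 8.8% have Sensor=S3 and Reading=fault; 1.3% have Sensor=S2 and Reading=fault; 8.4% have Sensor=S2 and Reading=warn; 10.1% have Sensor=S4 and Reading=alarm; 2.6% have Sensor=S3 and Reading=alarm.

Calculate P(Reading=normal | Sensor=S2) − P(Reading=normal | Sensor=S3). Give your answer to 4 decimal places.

P(Sensor=S2) = 0.128 + 0.084 + 0.139 + 0.013 = 0.364; P(Reading=normal | Sensor=S2) = 0.128/0.364 = 0.35165.
P(Sensor=S3) = 0.072 + 0.108 + 0.026 + 0.088 = 0.294; P(Reading=normal | Sensor=S3) = 0.072/0.294 = 0.24490.
Difference = 0.1068.

0.1068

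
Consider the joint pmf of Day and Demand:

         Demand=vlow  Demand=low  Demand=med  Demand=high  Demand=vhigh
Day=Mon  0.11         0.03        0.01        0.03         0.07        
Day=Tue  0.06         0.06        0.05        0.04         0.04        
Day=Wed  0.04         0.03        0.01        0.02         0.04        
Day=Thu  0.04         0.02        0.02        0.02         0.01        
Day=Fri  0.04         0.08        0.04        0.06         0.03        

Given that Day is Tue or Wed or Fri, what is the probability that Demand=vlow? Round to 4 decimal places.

P(Day=Tue) = 0.06 + 0.06 + 0.05 + 0.04 + 0.04 = 0.25.
P(Day=Wed) = 0.04 + 0.03 + 0.01 + 0.02 + 0.04 = 0.14.
P(Day=Fri) = 0.04 + 0.08 + 0.04 + 0.06 + 0.03 = 0.25.
P(Day ∈ {Tue, Wed, Fri}) = 0.25 + 0.14 + 0.25 = 0.64; P(Demand=vlow, Day ∈ {Tue, Wed, Fri}) = 0.06 + 0.04 + 0.04 = 0.14.
P(Demand=vlow | Day ∈ {Tue, Wed, Fri}) = 0.14/0.64 = 0.2188.

0.2188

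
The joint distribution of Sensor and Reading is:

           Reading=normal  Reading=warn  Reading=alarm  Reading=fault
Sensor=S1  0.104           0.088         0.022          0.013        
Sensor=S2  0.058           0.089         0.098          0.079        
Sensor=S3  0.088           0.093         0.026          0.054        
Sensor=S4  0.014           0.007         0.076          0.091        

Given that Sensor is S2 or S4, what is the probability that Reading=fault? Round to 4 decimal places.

0.3320

P(Sensor=S2) = 0.058 + 0.089 + 0.098 + 0.079 = 0.324.
P(Sensor=S4) = 0.014 + 0.007 + 0.076 + 0.091 = 0.188.
P(Sensor ∈ {S2, S4}) = 0.324 + 0.188 = 0.512; P(Reading=fault, Sensor ∈ {S2, S4}) = 0.079 + 0.091 = 0.170.
P(Reading=fault | Sensor ∈ {S2, S4}) = 0.170/0.512 = 0.3320.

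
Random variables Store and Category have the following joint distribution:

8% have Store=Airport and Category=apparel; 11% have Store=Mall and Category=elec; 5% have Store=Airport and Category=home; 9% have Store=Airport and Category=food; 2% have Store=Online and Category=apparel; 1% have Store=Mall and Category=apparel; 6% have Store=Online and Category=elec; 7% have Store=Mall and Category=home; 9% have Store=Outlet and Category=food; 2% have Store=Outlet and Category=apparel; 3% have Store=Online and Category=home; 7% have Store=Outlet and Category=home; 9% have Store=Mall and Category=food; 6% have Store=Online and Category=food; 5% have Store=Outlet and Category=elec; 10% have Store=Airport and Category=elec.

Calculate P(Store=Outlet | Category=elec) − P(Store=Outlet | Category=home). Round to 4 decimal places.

P(Category=elec) = 0.11 + 0.10 + 0.05 + 0.06 = 0.32; P(Store=Outlet | Category=elec) = 0.05/0.32 = 0.15625.
P(Category=home) = 0.07 + 0.05 + 0.07 + 0.03 = 0.22; P(Store=Outlet | Category=home) = 0.07/0.22 = 0.31818.
Difference = -0.1619.

-0.1619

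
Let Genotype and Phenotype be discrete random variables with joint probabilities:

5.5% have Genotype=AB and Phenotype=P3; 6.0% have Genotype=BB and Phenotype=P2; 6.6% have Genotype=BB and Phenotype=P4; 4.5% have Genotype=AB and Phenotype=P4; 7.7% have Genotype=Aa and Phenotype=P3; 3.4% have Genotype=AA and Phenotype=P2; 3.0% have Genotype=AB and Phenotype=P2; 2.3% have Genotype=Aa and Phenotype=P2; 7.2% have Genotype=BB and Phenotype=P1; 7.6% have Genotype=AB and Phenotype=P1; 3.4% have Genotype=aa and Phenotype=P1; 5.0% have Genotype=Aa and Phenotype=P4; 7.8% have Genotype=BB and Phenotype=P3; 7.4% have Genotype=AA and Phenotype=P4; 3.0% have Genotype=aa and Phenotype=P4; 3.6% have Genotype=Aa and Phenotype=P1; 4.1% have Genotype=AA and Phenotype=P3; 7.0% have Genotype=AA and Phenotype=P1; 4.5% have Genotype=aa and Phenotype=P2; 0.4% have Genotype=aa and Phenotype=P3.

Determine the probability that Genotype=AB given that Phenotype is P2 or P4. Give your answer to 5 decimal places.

P(Phenotype=P2) = 0.034 + 0.023 + 0.045 + 0.030 + 0.060 = 0.192.
P(Phenotype=P4) = 0.074 + 0.050 + 0.030 + 0.045 + 0.066 = 0.265.
P(Phenotype ∈ {P2, P4}) = 0.192 + 0.265 = 0.457; P(Genotype=AB, Phenotype ∈ {P2, P4}) = 0.030 + 0.045 = 0.075.
P(Genotype=AB | Phenotype ∈ {P2, P4}) = 0.075/0.457 = 0.16411.

0.16411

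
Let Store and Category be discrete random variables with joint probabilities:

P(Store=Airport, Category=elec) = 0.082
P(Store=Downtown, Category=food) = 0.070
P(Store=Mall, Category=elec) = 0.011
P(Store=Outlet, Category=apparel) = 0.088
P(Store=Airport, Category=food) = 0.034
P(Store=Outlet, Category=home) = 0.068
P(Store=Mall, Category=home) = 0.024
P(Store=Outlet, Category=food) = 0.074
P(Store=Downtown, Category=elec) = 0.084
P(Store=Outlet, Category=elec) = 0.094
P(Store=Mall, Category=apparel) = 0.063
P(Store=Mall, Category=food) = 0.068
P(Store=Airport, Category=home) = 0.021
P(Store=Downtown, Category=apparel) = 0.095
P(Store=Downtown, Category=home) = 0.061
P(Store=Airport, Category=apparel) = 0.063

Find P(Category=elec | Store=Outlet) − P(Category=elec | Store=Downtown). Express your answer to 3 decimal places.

0.019

P(Store=Outlet) = 0.074 + 0.088 + 0.094 + 0.068 = 0.324; P(Category=elec | Store=Outlet) = 0.094/0.324 = 0.2901.
P(Store=Downtown) = 0.070 + 0.095 + 0.084 + 0.061 = 0.310; P(Category=elec | Store=Downtown) = 0.084/0.310 = 0.2710.
Difference = 0.019.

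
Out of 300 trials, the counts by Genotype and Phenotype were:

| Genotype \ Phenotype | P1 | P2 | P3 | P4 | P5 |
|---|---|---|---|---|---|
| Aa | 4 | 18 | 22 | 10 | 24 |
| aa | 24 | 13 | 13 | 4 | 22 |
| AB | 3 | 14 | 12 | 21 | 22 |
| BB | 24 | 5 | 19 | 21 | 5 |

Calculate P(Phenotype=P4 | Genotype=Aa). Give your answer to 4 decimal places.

Total with Genotype=Aa: 4 + 18 + 22 + 10 + 24 = 78.
P(Phenotype=P4 | Genotype=Aa) = 10/78 = 0.1282.

0.1282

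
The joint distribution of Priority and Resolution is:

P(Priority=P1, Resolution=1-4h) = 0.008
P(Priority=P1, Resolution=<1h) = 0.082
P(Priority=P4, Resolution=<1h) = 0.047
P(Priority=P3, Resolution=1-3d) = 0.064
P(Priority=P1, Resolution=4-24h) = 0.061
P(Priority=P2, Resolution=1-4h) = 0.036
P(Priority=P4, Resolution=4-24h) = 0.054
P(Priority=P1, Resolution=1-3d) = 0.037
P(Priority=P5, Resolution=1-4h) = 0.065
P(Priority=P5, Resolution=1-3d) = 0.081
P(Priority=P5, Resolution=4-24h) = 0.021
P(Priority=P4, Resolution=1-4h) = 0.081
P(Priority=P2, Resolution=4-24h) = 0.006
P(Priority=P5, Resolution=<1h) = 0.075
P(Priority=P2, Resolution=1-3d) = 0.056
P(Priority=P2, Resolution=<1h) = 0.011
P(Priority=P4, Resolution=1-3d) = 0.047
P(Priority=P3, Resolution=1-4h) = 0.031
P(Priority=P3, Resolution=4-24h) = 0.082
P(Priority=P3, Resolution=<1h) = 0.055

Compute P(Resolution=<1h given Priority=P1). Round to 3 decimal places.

P(Priority=P1) = 0.082 + 0.008 + 0.061 + 0.037 = 0.188.
P(Resolution=<1h | Priority=P1) = 0.082/0.188 = 0.436.

0.436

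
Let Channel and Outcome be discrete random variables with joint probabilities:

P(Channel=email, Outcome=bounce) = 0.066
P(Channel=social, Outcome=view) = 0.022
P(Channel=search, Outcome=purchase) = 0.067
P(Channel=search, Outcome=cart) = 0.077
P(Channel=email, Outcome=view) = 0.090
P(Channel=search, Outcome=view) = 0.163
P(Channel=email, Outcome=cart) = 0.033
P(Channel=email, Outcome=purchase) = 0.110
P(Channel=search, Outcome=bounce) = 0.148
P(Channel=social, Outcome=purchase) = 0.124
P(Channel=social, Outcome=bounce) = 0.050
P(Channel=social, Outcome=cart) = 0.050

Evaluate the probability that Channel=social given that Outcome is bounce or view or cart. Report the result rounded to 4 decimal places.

P(Outcome=bounce) = 0.066 + 0.148 + 0.050 = 0.264.
P(Outcome=view) = 0.090 + 0.163 + 0.022 = 0.275.
P(Outcome=cart) = 0.033 + 0.077 + 0.050 = 0.160.
P(Outcome ∈ {bounce, view, cart}) = 0.264 + 0.275 + 0.160 = 0.699; P(Channel=social, Outcome ∈ {bounce, view, cart}) = 0.050 + 0.022 + 0.050 = 0.122.
P(Channel=social | Outcome ∈ {bounce, view, cart}) = 0.122/0.699 = 0.1745.

0.1745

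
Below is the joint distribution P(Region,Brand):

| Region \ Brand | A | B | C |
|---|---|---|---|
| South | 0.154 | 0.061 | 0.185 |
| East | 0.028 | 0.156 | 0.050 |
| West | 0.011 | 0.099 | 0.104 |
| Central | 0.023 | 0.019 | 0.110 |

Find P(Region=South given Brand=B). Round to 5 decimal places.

0.18209

P(Brand=B) = 0.061 + 0.156 + 0.099 + 0.019 = 0.335.
P(Region=South | Brand=B) = 0.061/0.335 = 0.18209.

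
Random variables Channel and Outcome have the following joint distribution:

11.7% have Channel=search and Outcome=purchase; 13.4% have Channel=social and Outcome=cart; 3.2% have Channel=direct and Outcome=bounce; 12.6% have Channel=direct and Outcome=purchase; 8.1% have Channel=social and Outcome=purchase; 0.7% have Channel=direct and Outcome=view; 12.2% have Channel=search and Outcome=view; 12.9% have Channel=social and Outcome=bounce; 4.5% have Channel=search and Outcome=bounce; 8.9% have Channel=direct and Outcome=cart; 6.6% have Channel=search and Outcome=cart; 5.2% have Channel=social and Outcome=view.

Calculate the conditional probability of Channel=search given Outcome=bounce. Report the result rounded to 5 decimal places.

P(Outcome=bounce) = 0.045 + 0.129 + 0.032 = 0.206.
P(Channel=search | Outcome=bounce) = 0.045/0.206 = 0.21845.

0.21845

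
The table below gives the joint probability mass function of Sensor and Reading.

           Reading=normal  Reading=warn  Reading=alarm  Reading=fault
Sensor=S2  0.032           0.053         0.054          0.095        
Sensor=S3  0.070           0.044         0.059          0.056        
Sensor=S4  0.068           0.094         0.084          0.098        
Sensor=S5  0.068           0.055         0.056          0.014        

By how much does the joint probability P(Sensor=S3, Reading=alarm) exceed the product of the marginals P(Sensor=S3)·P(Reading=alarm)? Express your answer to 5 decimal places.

P(Sensor=S3) = 0.070 + 0.044 + 0.059 + 0.056 = 0.229.
P(Reading=alarm) = 0.054 + 0.059 + 0.084 + 0.056 = 0.253.
P(Sensor=S3, Reading=alarm) − P(Sensor=S3)P(Reading=alarm) = 0.059 − 0.229×0.253 = 0.00106.

0.00106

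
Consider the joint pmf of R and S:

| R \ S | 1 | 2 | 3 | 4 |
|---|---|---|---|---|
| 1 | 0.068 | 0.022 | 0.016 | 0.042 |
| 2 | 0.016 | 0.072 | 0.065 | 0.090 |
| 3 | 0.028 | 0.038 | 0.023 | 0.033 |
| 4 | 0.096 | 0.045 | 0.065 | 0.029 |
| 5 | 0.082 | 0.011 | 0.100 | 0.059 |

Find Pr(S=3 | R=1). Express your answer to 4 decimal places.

0.1081

P(R=1) = 0.068 + 0.022 + 0.016 + 0.042 = 0.148.
P(S=3 | R=1) = 0.016/0.148 = 0.1081.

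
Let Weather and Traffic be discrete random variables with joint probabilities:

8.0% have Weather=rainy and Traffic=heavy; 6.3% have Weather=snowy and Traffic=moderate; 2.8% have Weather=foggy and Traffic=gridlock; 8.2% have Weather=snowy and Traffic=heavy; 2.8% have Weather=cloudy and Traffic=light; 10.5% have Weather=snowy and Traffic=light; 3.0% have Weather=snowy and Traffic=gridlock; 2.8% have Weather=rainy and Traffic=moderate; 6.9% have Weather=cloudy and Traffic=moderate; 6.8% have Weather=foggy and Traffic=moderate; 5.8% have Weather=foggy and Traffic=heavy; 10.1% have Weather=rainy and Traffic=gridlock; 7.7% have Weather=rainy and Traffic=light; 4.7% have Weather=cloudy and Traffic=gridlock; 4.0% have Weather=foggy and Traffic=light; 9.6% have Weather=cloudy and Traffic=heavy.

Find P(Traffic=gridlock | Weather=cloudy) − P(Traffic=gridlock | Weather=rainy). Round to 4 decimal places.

P(Weather=cloudy) = 0.028 + 0.069 + 0.096 + 0.047 = 0.240; P(Traffic=gridlock | Weather=cloudy) = 0.047/0.240 = 0.19583.
P(Weather=rainy) = 0.077 + 0.028 + 0.080 + 0.101 = 0.286; P(Traffic=gridlock | Weather=rainy) = 0.101/0.286 = 0.35315.
Difference = -0.1573.

-0.1573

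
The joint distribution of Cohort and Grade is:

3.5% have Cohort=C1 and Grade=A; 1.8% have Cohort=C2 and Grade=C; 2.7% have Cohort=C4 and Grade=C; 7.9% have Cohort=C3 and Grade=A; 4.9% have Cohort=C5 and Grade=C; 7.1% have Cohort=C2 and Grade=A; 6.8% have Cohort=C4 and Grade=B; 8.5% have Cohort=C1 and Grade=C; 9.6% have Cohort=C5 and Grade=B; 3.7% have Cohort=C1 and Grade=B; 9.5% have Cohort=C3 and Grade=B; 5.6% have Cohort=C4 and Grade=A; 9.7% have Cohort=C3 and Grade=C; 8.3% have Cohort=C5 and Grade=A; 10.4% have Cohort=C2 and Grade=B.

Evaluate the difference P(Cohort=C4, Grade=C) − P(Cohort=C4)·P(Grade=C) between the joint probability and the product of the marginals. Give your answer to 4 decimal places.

P(Cohort=C4) = 0.056 + 0.068 + 0.027 = 0.151.
P(Grade=C) = 0.085 + 0.018 + 0.097 + 0.027 + 0.049 = 0.276.
P(Cohort=C4, Grade=C) − P(Cohort=C4)P(Grade=C) = 0.027 − 0.151×0.276 = -0.0147.

-0.0147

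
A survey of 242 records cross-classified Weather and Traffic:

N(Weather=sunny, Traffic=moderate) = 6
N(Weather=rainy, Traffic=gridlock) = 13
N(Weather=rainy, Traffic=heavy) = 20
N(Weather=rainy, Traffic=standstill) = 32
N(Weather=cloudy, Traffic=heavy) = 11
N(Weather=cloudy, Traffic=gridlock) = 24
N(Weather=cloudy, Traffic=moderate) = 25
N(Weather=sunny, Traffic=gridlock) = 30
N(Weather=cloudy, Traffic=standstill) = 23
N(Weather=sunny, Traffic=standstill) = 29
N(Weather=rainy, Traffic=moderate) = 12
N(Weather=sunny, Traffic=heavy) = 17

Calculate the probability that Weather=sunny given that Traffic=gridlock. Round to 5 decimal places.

Total with Traffic=gridlock: 30 + 24 + 13 = 67.
P(Weather=sunny | Traffic=gridlock) = 30/67 = 0.44776.

0.44776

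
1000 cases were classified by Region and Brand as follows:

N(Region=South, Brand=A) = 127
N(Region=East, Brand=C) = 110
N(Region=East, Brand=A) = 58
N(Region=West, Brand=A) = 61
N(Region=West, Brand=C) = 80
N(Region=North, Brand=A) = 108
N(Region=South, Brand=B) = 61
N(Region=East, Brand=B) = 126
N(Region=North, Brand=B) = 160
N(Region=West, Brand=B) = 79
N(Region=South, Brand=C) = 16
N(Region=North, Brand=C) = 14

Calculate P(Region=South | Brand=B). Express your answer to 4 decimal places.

Total with Brand=B: 160 + 61 + 126 + 79 = 426.
P(Region=South | Brand=B) = 61/426 = 0.1432.

0.1432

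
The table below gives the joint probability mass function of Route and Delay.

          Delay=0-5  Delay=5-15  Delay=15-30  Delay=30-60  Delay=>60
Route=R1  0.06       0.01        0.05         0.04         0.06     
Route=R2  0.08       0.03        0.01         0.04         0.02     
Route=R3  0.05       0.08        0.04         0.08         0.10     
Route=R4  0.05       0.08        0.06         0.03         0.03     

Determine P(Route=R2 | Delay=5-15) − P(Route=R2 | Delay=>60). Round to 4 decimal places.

0.0548

P(Delay=5-15) = 0.01 + 0.03 + 0.08 + 0.08 = 0.20; P(Route=R2 | Delay=5-15) = 0.03/0.20 = 0.15000.
P(Delay=>60) = 0.06 + 0.02 + 0.10 + 0.03 = 0.21; P(Route=R2 | Delay=>60) = 0.02/0.21 = 0.09524.
Difference = 0.0548.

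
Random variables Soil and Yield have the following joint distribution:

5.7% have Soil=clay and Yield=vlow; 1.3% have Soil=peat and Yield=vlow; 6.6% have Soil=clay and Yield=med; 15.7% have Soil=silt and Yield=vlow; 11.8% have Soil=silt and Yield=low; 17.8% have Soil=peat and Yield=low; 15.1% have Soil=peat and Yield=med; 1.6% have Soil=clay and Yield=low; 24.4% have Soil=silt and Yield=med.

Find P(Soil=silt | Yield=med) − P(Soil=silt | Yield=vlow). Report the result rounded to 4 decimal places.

-0.1623

P(Yield=med) = 0.066 + 0.244 + 0.151 = 0.461; P(Soil=silt | Yield=med) = 0.244/0.461 = 0.52928.
P(Yield=vlow) = 0.057 + 0.157 + 0.013 = 0.227; P(Soil=silt | Yield=vlow) = 0.157/0.227 = 0.69163.
Difference = -0.1623.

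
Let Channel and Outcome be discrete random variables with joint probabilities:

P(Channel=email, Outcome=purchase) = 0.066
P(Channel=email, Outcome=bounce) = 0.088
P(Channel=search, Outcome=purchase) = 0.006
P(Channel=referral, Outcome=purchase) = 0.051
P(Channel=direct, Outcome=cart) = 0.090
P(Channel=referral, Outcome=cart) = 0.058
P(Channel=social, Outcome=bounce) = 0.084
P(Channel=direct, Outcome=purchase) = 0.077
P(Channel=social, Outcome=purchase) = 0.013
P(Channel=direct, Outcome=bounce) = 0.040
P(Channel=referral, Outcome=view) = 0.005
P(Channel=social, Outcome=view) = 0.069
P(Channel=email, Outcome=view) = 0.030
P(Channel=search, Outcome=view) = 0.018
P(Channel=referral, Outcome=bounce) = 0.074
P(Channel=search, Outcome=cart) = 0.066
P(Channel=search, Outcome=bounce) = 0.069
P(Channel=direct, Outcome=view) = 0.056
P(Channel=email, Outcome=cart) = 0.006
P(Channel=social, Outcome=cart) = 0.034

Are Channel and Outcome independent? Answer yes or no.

no

P(Channel=direct) = 0.263 and P(Outcome=bounce) = 0.355, so their product is 0.09337, but P(Channel=direct, Outcome=bounce) = 0.040. Since these differ, Channel and Outcome are not independent.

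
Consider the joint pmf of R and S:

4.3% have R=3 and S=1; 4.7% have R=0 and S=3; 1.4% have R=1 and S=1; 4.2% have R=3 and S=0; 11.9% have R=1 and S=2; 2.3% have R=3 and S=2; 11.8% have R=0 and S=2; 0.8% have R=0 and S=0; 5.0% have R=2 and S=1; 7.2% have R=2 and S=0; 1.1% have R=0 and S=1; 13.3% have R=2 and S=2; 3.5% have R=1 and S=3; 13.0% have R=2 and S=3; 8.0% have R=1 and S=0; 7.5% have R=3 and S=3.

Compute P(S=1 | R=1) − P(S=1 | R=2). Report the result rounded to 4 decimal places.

P(R=1) = 0.080 + 0.014 + 0.119 + 0.035 = 0.248; P(S=1 | R=1) = 0.014/0.248 = 0.05645.
P(R=2) = 0.072 + 0.050 + 0.133 + 0.130 = 0.385; P(S=1 | R=2) = 0.050/0.385 = 0.12987.
Difference = -0.0734.

-0.0734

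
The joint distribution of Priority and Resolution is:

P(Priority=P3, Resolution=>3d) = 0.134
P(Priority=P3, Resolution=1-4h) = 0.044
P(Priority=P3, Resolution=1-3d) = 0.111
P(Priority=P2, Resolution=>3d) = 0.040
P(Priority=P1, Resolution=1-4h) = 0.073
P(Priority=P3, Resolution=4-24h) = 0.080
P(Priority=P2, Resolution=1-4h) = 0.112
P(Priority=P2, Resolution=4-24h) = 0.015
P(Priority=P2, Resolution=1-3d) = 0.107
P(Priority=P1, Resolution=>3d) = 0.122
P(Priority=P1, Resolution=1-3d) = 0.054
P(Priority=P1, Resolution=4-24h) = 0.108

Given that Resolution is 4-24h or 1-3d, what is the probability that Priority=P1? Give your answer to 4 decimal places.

0.3411

P(Resolution=4-24h) = 0.108 + 0.015 + 0.080 = 0.203.
P(Resolution=1-3d) = 0.054 + 0.107 + 0.111 = 0.272.
P(Resolution ∈ {4-24h, 1-3d}) = 0.203 + 0.272 = 0.475; P(Priority=P1, Resolution ∈ {4-24h, 1-3d}) = 0.108 + 0.054 = 0.162.
P(Priority=P1 | Resolution ∈ {4-24h, 1-3d}) = 0.162/0.475 = 0.3411.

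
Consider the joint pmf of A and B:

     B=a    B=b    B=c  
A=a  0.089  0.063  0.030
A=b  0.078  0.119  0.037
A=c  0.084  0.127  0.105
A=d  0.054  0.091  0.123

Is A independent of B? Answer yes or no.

no

P(A=d) = 0.268 and P(B=c) = 0.295, so their product is 0.07906, but P(A=d, B=c) = 0.123. Since these differ, A and B are not independent.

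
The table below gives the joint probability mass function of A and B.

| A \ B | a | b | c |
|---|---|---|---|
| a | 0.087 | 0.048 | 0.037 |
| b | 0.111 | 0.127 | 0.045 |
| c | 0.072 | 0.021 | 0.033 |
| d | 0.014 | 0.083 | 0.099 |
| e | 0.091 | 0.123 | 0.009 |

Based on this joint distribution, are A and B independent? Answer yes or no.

no

P(A=d) = 0.196 and P(B=a) = 0.375, so their product is 0.07350, but P(A=d, B=a) = 0.014. Since these differ, A and B are not independent.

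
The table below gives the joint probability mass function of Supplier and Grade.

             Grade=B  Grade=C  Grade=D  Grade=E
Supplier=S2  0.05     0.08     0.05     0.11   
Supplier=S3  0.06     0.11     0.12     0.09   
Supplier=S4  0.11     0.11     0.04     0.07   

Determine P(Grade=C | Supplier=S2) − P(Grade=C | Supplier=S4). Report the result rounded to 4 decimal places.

-0.0575

P(Supplier=S2) = 0.05 + 0.08 + 0.05 + 0.11 = 0.29; P(Grade=C | Supplier=S2) = 0.08/0.29 = 0.27586.
P(Supplier=S4) = 0.11 + 0.11 + 0.04 + 0.07 = 0.33; P(Grade=C | Supplier=S4) = 0.11/0.33 = 0.33333.
Difference = -0.0575.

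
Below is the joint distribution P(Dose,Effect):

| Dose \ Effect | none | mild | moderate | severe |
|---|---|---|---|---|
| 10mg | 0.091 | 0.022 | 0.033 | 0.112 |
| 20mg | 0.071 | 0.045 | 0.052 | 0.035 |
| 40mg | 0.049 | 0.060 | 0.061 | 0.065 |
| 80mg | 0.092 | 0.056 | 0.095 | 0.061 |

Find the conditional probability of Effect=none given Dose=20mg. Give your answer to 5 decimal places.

P(Dose=20mg) = 0.071 + 0.045 + 0.052 + 0.035 = 0.203.
P(Effect=none | Dose=20mg) = 0.071/0.203 = 0.34975.

0.34975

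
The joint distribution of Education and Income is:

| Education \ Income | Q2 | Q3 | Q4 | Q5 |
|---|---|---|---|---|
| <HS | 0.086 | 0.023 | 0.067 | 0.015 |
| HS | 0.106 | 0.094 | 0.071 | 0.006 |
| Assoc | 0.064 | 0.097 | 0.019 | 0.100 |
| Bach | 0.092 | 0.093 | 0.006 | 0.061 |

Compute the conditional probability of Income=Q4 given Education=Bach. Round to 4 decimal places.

P(Education=Bach) = 0.092 + 0.093 + 0.006 + 0.061 = 0.252.
P(Income=Q4 | Education=Bach) = 0.006/0.252 = 0.0238.

0.0238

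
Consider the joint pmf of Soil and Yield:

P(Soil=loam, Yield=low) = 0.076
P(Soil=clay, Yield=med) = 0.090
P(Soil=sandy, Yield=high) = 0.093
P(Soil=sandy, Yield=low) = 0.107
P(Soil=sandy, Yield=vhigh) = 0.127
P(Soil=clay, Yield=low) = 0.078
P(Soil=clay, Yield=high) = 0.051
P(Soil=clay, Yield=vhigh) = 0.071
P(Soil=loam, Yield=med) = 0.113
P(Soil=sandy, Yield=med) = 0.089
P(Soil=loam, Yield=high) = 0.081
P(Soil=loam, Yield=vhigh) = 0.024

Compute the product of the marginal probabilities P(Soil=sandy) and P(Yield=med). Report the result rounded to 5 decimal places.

0.12147

P(Soil=sandy) = 0.107 + 0.089 + 0.093 + 0.127 = 0.416.
P(Yield=med) = 0.089 + 0.113 + 0.090 = 0.292.
Product: 0.416 × 0.292 = 0.12147.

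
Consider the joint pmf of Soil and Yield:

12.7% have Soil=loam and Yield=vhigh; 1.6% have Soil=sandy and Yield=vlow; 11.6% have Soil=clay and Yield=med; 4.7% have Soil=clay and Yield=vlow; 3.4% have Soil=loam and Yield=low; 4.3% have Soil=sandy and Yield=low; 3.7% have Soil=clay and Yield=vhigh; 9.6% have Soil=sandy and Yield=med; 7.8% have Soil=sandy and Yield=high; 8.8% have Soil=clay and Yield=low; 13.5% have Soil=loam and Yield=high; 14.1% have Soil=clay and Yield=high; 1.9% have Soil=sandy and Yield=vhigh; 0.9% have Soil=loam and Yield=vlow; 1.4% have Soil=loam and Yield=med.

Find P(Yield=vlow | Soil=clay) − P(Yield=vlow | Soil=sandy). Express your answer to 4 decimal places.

P(Soil=clay) = 0.047 + 0.088 + 0.116 + 0.141 + 0.037 = 0.429; P(Yield=vlow | Soil=clay) = 0.047/0.429 = 0.10956.
P(Soil=sandy) = 0.016 + 0.043 + 0.096 + 0.078 + 0.019 = 0.252; P(Yield=vlow | Soil=sandy) = 0.016/0.252 = 0.06349.
Difference = 0.0461.

0.0461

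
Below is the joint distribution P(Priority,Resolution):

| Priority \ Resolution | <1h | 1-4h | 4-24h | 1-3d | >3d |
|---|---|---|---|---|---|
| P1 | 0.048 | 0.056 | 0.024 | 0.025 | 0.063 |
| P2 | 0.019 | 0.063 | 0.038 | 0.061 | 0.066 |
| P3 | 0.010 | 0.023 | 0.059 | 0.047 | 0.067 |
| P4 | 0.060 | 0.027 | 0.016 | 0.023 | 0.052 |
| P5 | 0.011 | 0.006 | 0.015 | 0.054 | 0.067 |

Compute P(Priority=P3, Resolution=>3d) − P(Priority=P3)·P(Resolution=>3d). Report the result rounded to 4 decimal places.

P(Priority=P3) = 0.010 + 0.023 + 0.059 + 0.047 + 0.067 = 0.206.
P(Resolution=>3d) = 0.063 + 0.066 + 0.067 + 0.052 + 0.067 = 0.315.
P(Priority=P3, Resolution=>3d) − P(Priority=P3)P(Resolution=>3d) = 0.067 − 0.206×0.315 = 0.0021.

0.0021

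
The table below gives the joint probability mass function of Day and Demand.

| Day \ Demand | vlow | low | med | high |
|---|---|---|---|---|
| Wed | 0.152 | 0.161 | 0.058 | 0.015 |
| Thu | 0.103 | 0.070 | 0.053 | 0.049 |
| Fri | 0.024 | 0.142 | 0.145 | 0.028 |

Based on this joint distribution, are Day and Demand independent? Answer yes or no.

no

P(Day=Fri) = 0.339 and P(Demand=vlow) = 0.279, so their product is 0.09458, but P(Day=Fri, Demand=vlow) = 0.024. Since these differ, Day and Demand are not independent.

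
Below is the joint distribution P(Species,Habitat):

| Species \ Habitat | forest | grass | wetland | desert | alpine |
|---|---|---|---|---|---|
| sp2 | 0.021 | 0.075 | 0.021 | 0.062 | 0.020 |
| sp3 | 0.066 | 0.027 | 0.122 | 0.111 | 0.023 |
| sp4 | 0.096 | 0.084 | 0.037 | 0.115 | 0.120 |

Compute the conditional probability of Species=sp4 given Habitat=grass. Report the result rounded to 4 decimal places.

0.4516

P(Habitat=grass) = 0.075 + 0.027 + 0.084 = 0.186.
P(Species=sp4 | Habitat=grass) = 0.084/0.186 = 0.4516.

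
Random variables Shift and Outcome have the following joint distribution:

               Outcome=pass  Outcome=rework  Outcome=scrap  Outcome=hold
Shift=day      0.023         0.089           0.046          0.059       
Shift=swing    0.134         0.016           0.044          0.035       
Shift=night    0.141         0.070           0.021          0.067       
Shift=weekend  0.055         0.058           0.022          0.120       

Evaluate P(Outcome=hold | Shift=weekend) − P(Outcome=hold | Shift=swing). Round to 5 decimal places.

0.31775

P(Shift=weekend) = 0.055 + 0.058 + 0.022 + 0.120 = 0.255; P(Outcome=hold | Shift=weekend) = 0.120/0.255 = 0.470588.
P(Shift=swing) = 0.134 + 0.016 + 0.044 + 0.035 = 0.229; P(Outcome=hold | Shift=swing) = 0.035/0.229 = 0.152838.
Difference = 0.31775.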